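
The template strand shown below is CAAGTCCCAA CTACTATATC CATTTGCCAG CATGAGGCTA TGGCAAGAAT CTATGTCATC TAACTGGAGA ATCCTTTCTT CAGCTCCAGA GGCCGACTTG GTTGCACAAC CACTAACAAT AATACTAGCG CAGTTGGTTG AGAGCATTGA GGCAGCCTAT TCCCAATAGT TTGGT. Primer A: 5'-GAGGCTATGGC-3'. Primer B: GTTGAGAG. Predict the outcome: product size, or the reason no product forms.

No product — both primers anneal to the same strand and extend in the same direction.

Primer A (GAGGCTATGGC) matches the top strand at positions 34–44 (3' end points downstream).
Primer B (GTTGAGAG) also matches the top strand directly, at positions 137–144 — its reverse complement CTCTCAAC is not present.
Both primers anneal to the bottom strand with 3' ends pointing the same way, so neither can prime synthesis back toward the other.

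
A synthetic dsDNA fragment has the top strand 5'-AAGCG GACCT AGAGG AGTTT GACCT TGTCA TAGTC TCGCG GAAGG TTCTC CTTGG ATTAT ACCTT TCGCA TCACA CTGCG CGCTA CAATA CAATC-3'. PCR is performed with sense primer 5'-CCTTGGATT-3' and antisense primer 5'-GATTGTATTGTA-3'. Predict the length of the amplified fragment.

46 bp

The forward primer matches the template at positions 50–58.
Reverse complement of the reverse primer: TACAATACAATC. This occurs on the top strand at positions 84–95.
The product runs from position 50 to position 95, so its length is 95 − 50 + 1 = 46 bp.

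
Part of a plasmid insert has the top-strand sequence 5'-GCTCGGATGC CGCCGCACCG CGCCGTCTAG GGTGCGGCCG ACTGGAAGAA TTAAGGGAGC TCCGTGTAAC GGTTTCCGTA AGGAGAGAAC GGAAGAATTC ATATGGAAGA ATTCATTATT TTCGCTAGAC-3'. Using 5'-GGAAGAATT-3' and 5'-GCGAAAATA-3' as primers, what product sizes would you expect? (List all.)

The forward primer GGAAGAATT matches the top strand at positions 44–52, 91–99, 105–113.
The reverse primer's reverse complement is TATTTTCGC, matching at positions 117–125.
Each forward site pairs with the reverse site to give a product ending at position 125: sizes 82, 35, 21 bp.

82 bp, 35 bp, 21 bp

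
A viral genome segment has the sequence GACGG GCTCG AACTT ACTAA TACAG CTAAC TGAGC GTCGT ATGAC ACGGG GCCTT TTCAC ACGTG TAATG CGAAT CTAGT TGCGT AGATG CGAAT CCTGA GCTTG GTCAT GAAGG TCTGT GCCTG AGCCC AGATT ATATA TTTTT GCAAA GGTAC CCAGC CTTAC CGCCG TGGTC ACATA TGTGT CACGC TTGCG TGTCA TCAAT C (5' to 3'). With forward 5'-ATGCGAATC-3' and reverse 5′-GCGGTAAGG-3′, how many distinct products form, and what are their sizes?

The forward primer ATGCGAATC matches the top strand at positions 68–76, 88–96.
The reverse primer's reverse complement is CCTTACCGC, matching at positions 160–168.
Each forward site pairs with the reverse site to give a product ending at position 168: sizes 101, 81 bp.

Two products: 101 bp, 81 bp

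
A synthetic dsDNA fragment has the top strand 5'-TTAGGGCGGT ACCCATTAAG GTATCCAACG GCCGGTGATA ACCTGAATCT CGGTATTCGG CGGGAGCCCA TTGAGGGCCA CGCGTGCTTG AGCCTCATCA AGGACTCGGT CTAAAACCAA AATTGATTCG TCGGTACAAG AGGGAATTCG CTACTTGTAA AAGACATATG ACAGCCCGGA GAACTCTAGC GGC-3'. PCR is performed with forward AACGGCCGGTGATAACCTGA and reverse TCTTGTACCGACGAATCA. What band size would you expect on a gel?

115 bp

Forward primer AACGGCCGGTGATAACCTGA is found on the top strand at positions 27–46.
The reverse primer's reverse complement is TGATTCGTCGGTACAAGA, which matches the template at positions 124–141.
The product runs from position 27 to position 141, so its length is 141 − 27 + 1 = 115 bp.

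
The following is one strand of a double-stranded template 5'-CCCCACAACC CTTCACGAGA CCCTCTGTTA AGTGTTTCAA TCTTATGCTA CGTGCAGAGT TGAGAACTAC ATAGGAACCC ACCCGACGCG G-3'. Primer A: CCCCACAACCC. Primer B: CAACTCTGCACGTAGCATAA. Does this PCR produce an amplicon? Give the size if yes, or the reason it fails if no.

Yes — a 62 bp product.

Primer A (CCCCACAACCC) matches the top strand at positions 1–11; it acts as a forward primer.
Primer B's reverse complement is TTATGCTACGTGCAGAGTTG, matching the top strand at positions 43–62; it acts as a reverse primer.
The 3' ends face each other across positions 1–62, giving a 62 bp product.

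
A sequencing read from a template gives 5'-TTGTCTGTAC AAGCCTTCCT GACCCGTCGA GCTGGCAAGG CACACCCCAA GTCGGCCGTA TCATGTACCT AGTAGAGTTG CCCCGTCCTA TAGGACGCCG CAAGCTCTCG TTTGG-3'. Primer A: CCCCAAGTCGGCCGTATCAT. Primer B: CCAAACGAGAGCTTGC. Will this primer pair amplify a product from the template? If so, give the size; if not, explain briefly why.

Primer A (CCCCAAGTCGGCCGTATCAT) matches the top strand at positions 45–64; it acts as a forward primer.
Primer B's reverse complement is GCAAGCTCTCGTTTGG, matching the top strand at positions 100–115; it acts as a reverse primer.
The 3' ends face each other across positions 45–115, giving a 71 bp product.

Yes — a 71 bp product.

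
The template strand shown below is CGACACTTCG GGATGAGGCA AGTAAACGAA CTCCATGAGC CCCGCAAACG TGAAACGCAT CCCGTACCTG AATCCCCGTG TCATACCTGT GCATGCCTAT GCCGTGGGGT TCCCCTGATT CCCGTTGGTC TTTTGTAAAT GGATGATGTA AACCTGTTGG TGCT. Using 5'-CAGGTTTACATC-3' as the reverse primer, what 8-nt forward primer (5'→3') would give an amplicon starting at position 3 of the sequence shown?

The reverse primer's reverse complement GATGTAAACCTG matches the template at positions 145–156; the product starts at position 3.
The forward primer is identical to the top strand over positions 3–10: ACACTTCG.

5'-ACACTTCG-3'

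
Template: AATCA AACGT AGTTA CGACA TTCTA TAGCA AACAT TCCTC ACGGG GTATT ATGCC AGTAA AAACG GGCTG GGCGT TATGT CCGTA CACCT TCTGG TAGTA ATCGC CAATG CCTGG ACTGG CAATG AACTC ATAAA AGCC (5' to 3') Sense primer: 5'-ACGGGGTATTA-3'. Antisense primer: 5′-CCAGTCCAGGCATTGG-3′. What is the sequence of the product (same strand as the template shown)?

5'-ACGGGGTATTATGCCAGTAAAAACGGGCTGGGCGTTATGTCCGTACACCTTCTGGTAGTAATCGCCAATGCCTGGACTGG-3'

The forward primer matches the template at positions 41–51.
The reverse primer's reverse complement is CCAATGCCTGGACTGG, which matches the template at positions 105–120.
The product is the template from position 41 through 120 (80 bp).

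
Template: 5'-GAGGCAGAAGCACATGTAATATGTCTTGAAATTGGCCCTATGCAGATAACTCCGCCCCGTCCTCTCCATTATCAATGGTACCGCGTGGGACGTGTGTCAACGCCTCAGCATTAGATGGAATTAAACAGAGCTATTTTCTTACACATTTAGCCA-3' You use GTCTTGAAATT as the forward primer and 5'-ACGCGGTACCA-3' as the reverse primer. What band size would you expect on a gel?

64 bp

The forward primer matches the template at positions 23–33.
Reverse complement of the reverse primer: TGGTACCGCGT. This occurs on the top strand at positions 76–86.
Amplicon spans positions 23–86: 64 bp.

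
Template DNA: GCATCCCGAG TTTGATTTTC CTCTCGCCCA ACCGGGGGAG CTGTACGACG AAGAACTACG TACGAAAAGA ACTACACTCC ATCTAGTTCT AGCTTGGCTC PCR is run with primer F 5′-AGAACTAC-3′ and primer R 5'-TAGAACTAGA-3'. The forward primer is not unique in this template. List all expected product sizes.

40 bp, 24 bp

The forward primer AGAACTAC matches the top strand at positions 52–59, 68–75.
The reverse primer's reverse complement is TCTAGTTCTA, matching at positions 82–91.
Each forward site pairs with the reverse site to give a product ending at position 91: sizes 40, 24 bp.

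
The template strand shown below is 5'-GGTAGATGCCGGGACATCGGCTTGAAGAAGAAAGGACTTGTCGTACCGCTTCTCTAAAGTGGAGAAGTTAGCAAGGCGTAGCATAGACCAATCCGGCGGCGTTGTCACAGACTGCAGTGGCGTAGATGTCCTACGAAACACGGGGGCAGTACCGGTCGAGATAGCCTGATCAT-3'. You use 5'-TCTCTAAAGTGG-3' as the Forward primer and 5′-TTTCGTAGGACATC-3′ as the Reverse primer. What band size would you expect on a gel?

The forward primer matches the template at positions 51–62.
Taking the reverse complement of TTTCGTAGGACATC gives GATGTCCTACGAAA, found at positions 125–138 on the template; the primer anneals here to the top strand with its 3' end pointing upstream.
Amplicon spans positions 51–138: 88 bp.

88 bp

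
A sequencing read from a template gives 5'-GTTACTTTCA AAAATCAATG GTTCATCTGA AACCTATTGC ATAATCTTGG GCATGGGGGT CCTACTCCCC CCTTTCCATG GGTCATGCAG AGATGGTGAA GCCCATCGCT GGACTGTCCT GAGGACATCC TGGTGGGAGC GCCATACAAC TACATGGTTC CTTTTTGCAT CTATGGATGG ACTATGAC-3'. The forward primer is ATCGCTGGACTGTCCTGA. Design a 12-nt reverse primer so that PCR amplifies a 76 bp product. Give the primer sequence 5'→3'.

5'-CCATCCATAGAT-3'

The forward primer binds at positions 105–122, so a 76 bp product ends at position 105 + 76 − 1 = 180.
The reverse primer anneals to the top strand over positions 169–180, i.e. to ATCTATGGATGG.
Its sequence written 5'→3' is the reverse complement: CCATCCATAGAT.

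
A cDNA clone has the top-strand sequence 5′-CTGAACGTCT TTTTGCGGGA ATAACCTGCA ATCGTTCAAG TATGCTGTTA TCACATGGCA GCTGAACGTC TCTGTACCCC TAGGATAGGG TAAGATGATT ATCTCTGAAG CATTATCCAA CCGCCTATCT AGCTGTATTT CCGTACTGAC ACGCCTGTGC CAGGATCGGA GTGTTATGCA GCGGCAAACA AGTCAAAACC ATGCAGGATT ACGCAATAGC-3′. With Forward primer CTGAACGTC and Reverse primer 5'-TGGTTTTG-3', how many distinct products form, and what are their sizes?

The forward primer CTGAACGTC matches the top strand at positions 1–9, 62–70.
The reverse primer's reverse complement is CAAAACCA, matching at positions 194–201.
Each forward site pairs with the reverse site to give a product ending at position 201: sizes 201, 140 bp.

Two products: 201 bp, 140 bp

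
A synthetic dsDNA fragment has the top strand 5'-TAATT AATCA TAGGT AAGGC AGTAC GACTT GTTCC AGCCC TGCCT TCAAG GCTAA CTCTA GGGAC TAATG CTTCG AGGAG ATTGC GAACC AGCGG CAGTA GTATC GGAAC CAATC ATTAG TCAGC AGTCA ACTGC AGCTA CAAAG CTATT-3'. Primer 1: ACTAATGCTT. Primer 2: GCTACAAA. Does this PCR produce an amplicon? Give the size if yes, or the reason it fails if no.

No product — both primers anneal to the same strand and extend in the same direction.

Primer 1 (ACTAATGCTT) matches the top strand at positions 64–73 (3' end points downstream).
Primer 2 (GCTACAAA) also matches the top strand directly, at positions 137–144 — its reverse complement TTTGTAGC is not present.
Both primers anneal to the bottom strand with 3' ends pointing the same way, so neither can prime synthesis back toward the other.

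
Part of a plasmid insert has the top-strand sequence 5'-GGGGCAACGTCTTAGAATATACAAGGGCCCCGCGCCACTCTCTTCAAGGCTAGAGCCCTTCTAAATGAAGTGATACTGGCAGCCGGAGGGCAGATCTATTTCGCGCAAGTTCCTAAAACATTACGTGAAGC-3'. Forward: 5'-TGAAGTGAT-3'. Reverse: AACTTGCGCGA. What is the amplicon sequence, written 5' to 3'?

The forward primer matches the template at positions 66–74.
The reverse primer's reverse complement is TCGCGCAAGTT, which matches the template at positions 101–111.
The product is the template from position 66 through 111 (46 bp).

5'-TGAAGTGATACTGGCAGCCGGAGGGCAGATCTATTTCGCGCAAGTT-3'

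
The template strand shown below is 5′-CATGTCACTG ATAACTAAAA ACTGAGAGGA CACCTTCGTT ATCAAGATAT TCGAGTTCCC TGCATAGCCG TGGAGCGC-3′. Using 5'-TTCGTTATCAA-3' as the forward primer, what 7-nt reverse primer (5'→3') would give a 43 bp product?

The forward primer binds at positions 35–45, so a 43 bp product ends at position 35 + 43 − 1 = 77.
The reverse primer anneals to the top strand over positions 71–77, i.e. to TGGAGCG.
Its sequence written 5'→3' is the reverse complement: CGCTCCA.

5'-CGCTCCA-3'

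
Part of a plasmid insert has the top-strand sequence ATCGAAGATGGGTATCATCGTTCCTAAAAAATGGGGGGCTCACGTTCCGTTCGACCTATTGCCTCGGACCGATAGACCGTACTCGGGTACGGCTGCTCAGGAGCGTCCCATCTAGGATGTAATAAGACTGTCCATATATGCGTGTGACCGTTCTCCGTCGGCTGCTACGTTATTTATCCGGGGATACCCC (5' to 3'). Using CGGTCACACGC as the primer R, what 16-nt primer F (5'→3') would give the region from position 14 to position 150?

The reverse primer's reverse complement GCGTGTGACCG matches the template at positions 140–150; the product starts at position 14.
The forward primer is identical to the top strand over positions 14–29: ATCATCGTTCCTAAAA.

5'-ATCATCGTTCCTAAAA-3'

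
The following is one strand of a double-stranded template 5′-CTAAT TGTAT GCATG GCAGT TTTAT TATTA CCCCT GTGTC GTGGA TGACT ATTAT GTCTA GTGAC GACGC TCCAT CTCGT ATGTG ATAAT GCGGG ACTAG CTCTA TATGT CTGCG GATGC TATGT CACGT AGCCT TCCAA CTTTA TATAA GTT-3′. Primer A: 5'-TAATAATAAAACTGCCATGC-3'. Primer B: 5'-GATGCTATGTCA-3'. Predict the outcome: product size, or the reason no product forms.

No product — the primers' 3' ends point away from each other.

Primer A (TAATAATAAAACTGCCATGC) has reverse complement GCATGGCAGTTTTATTATTA, which matches the top strand at positions 11–30; primer A anneals to the top strand there with its 3' end pointing upstream toward position 11.
Primer B (GATGCTATGTCA) matches the top strand directly at positions 116–127; it anneals to the bottom strand with its 3' end pointing downstream toward position 127.
The 3' ends diverge (primer A extends toward position 1, primer B toward position 153), so the primers never converge on a shared product.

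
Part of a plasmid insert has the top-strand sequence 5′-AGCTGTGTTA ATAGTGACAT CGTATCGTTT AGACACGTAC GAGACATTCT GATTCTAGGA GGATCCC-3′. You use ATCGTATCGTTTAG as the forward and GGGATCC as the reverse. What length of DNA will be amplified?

The forward primer matches the template at positions 19–32.
The reverse primer's reverse complement is GGATCCC, which matches the template at positions 61–67.
Product length = (reverse-primer end) − (forward-primer start) + 1 = 67 − 19 + 1 = 49 bp.

49 bp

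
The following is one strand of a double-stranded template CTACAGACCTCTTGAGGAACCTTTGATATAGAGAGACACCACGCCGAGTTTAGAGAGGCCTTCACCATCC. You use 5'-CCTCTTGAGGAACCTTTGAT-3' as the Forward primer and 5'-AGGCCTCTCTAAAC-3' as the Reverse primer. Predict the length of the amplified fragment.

Forward primer CCTCTTGAGGAACCTTTGAT is found on the top strand at positions 8–27.
The reverse primer's reverse complement is GTTTAGAGAGGCCT, which matches the template at positions 48–61.
Amplicon spans positions 8–61: 54 bp.

54 bp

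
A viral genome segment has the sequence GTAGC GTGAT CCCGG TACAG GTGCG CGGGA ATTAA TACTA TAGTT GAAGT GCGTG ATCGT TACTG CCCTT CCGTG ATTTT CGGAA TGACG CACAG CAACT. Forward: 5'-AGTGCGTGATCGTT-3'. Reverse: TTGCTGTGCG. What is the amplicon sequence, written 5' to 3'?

5'-AGTGCGTGATCGTTACTGCCCTTCCGTGATTTTCGGAATGACGCACAGCAA-3'

The forward primer matches the template at positions 48–61.
Taking the reverse complement of TTGCTGTGCG gives CGCACAGCAA, found at positions 89–98 on the template; the primer anneals here to the top strand with its 3' end pointing upstream.
The product is the template from position 48 through 98 (51 bp).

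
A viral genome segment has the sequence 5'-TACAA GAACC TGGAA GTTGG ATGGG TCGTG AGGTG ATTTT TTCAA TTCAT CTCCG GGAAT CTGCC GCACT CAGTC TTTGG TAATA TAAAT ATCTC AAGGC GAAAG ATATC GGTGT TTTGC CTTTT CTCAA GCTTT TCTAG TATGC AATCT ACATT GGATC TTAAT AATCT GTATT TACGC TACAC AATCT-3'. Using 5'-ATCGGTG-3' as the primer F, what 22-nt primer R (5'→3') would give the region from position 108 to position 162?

The product's 3' end on the top strand is position 162.
The reverse primer anneals to the top strand over positions 141–162, i.e. to TATGCAATCTACATTGGATCTT.
Its sequence written 5'→3' is the reverse complement: AAGATCCAATGTAGATTGCATA.

5'-AAGATCCAATGTAGATTGCATA-3'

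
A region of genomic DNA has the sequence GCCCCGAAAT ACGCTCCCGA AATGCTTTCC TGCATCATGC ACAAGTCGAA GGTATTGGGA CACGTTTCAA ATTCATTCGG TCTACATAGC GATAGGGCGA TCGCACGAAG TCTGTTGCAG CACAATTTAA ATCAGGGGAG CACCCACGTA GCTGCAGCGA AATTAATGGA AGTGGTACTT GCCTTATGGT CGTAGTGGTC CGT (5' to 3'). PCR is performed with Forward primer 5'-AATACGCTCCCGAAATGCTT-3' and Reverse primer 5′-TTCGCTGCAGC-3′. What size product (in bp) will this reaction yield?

Scanning the template, AATACGCTCCCGAAATGCTT occurs at positions 8–27; this primer anneals to the bottom strand there with its 3' end pointing downstream.
Taking the reverse complement of TTCGCTGCAGC gives GCTGCAGCGAA, found at positions 151–161 on the template; the primer anneals here to the top strand with its 3' end pointing upstream.
Amplicon spans positions 8–161: 154 bp.

154 bp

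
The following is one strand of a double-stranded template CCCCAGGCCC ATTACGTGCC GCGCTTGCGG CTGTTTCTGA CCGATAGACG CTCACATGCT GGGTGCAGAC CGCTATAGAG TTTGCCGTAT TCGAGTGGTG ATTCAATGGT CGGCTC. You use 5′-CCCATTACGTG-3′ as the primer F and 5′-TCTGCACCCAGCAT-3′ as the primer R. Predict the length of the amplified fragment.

Scanning the template, CCCATTACGTG occurs at positions 8–18; this primer anneals to the bottom strand there with its 3' end pointing downstream.
Reverse complement of the reverse primer: ATGCTGGGTGCAGA. This occurs on the top strand at positions 56–69.
Amplicon spans positions 8–69: 62 bp.

62 bp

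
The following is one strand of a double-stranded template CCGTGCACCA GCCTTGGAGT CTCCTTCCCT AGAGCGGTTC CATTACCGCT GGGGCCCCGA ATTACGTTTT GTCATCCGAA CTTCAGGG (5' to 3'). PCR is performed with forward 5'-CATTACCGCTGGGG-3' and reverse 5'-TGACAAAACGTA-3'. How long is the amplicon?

Forward primer CATTACCGCTGGGG is found on the top strand at positions 41–54.
Taking the reverse complement of TGACAAAACGTA gives TACGTTTTGTCA, found at positions 63–74 on the template; the primer anneals here to the top strand with its 3' end pointing upstream.
The product runs from position 41 to position 74, so its length is 74 − 41 + 1 = 34 bp.

34 bp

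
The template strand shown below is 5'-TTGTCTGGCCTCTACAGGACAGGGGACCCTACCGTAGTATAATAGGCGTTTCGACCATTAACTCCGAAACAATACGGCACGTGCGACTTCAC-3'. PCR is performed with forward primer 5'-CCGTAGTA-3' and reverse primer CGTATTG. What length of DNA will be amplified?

45 bp

Forward primer CCGTAGTA is found on the top strand at positions 32–39.
The reverse primer's reverse complement is CAATACG, which matches the template at positions 70–76.
The product runs from position 32 to position 76, so its length is 76 − 32 + 1 = 45 bp.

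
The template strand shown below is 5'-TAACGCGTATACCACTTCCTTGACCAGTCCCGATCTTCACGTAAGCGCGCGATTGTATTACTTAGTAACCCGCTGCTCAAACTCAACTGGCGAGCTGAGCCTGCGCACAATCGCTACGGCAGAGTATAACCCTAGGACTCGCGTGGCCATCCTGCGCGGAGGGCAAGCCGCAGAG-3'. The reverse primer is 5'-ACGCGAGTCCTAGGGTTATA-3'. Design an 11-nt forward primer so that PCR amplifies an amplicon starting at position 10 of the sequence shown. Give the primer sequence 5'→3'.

5'-TACCACTTCCT-3'

The reverse primer's reverse complement TATAACCCTAGGACTCGCGT matches the template at positions 125–144; the product starts at position 10.
The forward primer is identical to the top strand over positions 10–20: TACCACTTCCT.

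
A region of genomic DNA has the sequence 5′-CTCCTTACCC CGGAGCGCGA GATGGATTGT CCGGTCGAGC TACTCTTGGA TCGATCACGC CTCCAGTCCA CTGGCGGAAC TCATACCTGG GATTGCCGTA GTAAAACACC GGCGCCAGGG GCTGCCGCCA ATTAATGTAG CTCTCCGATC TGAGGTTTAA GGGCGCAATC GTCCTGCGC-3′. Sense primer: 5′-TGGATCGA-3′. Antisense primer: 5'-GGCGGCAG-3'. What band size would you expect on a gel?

83 bp

The forward primer matches the template at positions 47–54.
The reverse primer's reverse complement is CTGCCGCC, which matches the template at positions 122–129.
Amplicon spans positions 47–129: 83 bp.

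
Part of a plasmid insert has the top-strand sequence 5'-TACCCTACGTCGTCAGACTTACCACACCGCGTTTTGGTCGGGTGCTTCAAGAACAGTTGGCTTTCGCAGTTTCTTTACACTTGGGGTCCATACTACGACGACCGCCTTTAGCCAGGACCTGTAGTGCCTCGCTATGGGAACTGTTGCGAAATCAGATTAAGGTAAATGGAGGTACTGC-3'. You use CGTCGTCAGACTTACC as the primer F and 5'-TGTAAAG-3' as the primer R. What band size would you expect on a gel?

72 bp

Forward primer CGTCGTCAGACTTACC is found on the top strand at positions 8–23.
The reverse primer's reverse complement is CTTTACA, which matches the template at positions 73–79.
The product runs from position 8 to position 79, so its length is 79 − 8 + 1 = 72 bp.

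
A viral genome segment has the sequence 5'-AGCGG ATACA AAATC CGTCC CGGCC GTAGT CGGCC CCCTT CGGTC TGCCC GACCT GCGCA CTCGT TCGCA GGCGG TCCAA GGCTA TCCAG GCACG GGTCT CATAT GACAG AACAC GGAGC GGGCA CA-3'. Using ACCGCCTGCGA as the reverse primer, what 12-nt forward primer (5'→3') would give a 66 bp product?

5'-AAATCCGTCCCG-3'

The reverse primer's reverse complement TCGCAGGCGGT matches the template at positions 66–76, so the product ends at position 76.
A 66 bp product then starts at position 76 − 66 + 1 = 11.
The forward primer is identical to the top strand there: AAATCCGTCCCG.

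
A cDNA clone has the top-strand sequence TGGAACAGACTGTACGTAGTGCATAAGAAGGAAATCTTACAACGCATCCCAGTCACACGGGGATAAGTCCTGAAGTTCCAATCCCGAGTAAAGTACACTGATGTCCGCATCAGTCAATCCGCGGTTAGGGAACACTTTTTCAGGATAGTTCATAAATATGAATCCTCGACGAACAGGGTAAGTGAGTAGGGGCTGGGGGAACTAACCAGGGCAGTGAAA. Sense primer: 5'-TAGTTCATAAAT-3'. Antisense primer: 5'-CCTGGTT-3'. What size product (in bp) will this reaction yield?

Scanning the template, TAGTTCATAAAT occurs at positions 146–157; this primer anneals to the bottom strand there with its 3' end pointing downstream.
The reverse primer's reverse complement is AACCAGG, which matches the template at positions 204–210.
Product length = (reverse-primer end) − (forward-primer start) + 1 = 210 − 146 + 1 = 65 bp.

65 bp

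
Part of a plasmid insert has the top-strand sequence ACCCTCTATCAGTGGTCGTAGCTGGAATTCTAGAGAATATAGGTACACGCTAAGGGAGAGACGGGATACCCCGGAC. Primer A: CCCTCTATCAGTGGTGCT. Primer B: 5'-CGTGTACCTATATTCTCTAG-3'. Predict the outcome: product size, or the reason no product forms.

Primer A (CCCTCTATCAGTGGTGCT) does not match the top strand, and its reverse complement AGCACCACTGATAGAGGG does not match either.
With no annealing site for primer A, no amplification occurs.

No product — primer A has no binding site in the template.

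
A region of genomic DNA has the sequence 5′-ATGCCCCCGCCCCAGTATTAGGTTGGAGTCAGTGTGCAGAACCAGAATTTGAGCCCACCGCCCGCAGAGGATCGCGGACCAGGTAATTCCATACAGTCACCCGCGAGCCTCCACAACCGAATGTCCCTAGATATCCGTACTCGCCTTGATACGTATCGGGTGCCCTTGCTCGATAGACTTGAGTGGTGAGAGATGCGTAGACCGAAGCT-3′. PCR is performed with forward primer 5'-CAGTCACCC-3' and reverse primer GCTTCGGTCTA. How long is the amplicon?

Scanning the template, CAGTCACCC occurs at positions 94–102; this primer anneals to the bottom strand there with its 3' end pointing downstream.
Taking the reverse complement of GCTTCGGTCTA gives TAGACCGAAGC, found at positions 198–208 on the template; the primer anneals here to the top strand with its 3' end pointing upstream.
Product length = (reverse-primer end) − (forward-primer start) + 1 = 208 − 94 + 1 = 115 bp.

115 bp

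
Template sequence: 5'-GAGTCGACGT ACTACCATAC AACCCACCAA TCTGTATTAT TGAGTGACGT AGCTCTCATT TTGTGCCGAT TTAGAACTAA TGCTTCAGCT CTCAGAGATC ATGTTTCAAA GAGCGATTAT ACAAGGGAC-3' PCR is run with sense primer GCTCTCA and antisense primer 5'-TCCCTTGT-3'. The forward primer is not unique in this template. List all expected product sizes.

77 bp, 41 bp

The forward primer GCTCTCA matches the top strand at positions 52–58, 88–94.
The reverse primer's reverse complement is ACAAGGGA, matching at positions 121–128.
Each forward site pairs with the reverse site to give a product ending at position 128: sizes 77, 41 bp.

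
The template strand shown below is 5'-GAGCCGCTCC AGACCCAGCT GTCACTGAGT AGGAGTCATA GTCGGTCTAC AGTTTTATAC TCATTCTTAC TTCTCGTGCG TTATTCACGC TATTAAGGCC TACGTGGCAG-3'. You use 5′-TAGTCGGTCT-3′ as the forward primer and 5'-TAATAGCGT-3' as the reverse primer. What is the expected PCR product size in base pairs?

57 bp

Scanning the template, TAGTCGGTCT occurs at positions 39–48; this primer anneals to the bottom strand there with its 3' end pointing downstream.
The reverse primer's reverse complement is ACGCTATTA, which matches the template at positions 87–95.
Product length = (reverse-primer end) − (forward-primer start) + 1 = 95 − 39 + 1 = 57 bp.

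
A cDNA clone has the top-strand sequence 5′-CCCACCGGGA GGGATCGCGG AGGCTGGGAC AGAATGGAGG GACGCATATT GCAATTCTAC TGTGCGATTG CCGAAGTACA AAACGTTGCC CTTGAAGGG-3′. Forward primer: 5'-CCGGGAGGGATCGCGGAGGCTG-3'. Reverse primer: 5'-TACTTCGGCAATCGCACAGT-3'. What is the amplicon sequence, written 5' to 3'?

Scanning the template, CCGGGAGGGATCGCGGAGGCTG occurs at positions 5–26; this primer anneals to the bottom strand there with its 3' end pointing downstream.
Reverse complement of the reverse primer: ACTGTGCGATTGCCGAAGTA. This occurs on the top strand at positions 59–78.
The product is the template from position 5 through 78 (74 bp).

5'-CCGGGAGGGATCGCGGAGGCTGGGACAGAATGGAGGGACGCATATTGCAATTCTACTGTGCGATTGCCGAAGTA-3'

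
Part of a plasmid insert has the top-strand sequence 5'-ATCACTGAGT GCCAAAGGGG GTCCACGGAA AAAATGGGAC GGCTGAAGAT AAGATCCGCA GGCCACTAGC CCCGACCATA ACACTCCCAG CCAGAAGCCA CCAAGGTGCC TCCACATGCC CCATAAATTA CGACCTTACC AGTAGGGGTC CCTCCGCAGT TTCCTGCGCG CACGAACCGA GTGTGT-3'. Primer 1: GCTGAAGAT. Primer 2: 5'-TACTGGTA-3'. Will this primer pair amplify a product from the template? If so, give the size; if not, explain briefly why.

Primer 1 (GCTGAAGAT) matches the top strand at positions 42–50; it acts as a forward primer.
Primer 2's reverse complement is TACCAGTA, matching the top strand at positions 137–144; it acts as a reverse primer.
The 3' ends face each other across positions 42–144, giving a 103 bp product.

Yes — a 103 bp product.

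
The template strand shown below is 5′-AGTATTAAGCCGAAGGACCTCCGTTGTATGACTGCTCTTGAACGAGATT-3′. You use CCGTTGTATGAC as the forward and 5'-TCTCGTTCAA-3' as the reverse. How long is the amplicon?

27 bp

Forward primer CCGTTGTATGAC is found on the top strand at positions 21–32.
Reverse complement of the reverse primer: TTGAACGAGA. This occurs on the top strand at positions 38–47.
Amplicon spans positions 21–47: 27 bp.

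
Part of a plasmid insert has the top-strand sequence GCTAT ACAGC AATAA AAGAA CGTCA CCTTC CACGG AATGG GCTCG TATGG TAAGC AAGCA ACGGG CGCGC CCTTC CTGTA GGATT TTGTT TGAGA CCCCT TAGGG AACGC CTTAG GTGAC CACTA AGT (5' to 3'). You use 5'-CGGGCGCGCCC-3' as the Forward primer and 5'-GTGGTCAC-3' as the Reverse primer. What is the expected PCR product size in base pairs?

Forward primer CGGGCGCGCCC is found on the top strand at positions 62–72.
Taking the reverse complement of GTGGTCAC gives GTGACCAC, found at positions 116–123 on the template; the primer anneals here to the top strand with its 3' end pointing upstream.
Amplicon spans positions 62–123: 62 bp.

62 bp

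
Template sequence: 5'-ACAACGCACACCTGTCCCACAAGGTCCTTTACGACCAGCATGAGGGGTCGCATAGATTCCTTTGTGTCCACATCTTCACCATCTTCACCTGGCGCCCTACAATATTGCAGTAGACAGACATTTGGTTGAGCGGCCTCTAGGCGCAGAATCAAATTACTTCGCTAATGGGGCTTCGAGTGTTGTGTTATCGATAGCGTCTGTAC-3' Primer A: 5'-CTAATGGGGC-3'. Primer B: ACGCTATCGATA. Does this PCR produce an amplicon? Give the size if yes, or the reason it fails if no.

Primer A (CTAATGGGGC) matches the top strand at positions 162–171; it acts as a forward primer.
Primer B's reverse complement is TATCGATAGCGT, matching the top strand at positions 186–197; it acts as a reverse primer.
The 3' ends face each other across positions 162–197, giving a 36 bp product.

Yes — a 36 bp product.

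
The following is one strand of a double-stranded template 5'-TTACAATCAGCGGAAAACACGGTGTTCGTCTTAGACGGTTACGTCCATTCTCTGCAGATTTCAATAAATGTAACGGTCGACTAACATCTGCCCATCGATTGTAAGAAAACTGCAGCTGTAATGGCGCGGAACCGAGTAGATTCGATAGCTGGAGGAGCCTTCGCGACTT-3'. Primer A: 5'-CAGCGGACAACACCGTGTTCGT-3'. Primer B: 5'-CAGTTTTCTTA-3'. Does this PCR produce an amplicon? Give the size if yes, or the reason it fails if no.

No product — primer A has no binding site in the template.

Primer A (CAGCGGACAACACCGTGTTCGT) does not match the top strand, and its reverse complement ACGAACACGGTGTTGTCCGCTG does not match either.
With no annealing site for primer A, no amplification occurs.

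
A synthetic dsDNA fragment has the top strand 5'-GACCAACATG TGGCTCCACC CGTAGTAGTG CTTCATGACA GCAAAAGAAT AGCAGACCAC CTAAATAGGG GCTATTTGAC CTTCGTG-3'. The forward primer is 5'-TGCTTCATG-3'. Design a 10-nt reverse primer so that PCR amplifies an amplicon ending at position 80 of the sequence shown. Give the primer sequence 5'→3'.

5'-GTCAAATAGC-3'

The forward primer binds at positions 29–37; the product's 3' end on the top strand is position 80.
The reverse primer anneals to the top strand over positions 71–80, i.e. to GCTATTTGAC.
Its sequence written 5'→3' is the reverse complement: GTCAAATAGC.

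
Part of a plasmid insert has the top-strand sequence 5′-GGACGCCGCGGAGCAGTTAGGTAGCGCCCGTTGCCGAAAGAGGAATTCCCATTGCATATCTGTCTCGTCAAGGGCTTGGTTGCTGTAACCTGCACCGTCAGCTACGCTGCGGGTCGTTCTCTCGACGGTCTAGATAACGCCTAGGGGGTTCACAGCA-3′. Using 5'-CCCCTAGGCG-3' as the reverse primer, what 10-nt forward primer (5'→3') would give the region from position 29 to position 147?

5'-CGTTGCCGAA-3'

The reverse primer's reverse complement CGCCTAGGGG matches the template at positions 138–147; the product starts at position 29.
The forward primer is identical to the top strand over positions 29–38: CGTTGCCGAA.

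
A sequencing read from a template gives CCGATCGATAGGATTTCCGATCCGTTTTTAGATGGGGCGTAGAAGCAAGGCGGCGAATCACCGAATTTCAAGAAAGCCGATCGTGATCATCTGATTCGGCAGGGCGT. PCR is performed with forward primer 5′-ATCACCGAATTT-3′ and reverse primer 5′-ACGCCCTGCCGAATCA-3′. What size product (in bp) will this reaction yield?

51 bp

The forward primer matches the template at positions 57–68.
The reverse primer's reverse complement is TGATTCGGCAGGGCGT, which matches the template at positions 92–107.
Product length = (reverse-primer end) − (forward-primer start) + 1 = 107 − 57 + 1 = 51 bp.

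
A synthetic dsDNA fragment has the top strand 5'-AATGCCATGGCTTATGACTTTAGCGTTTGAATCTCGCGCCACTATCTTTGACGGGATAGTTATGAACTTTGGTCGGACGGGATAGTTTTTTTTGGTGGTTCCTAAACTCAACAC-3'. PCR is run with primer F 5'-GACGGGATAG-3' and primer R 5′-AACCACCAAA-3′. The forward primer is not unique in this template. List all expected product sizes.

The forward primer GACGGGATAG matches the top strand at positions 50–59, 76–85.
The reverse primer's reverse complement is TTTGGTGGTT, matching at positions 91–100.
Each forward site pairs with the reverse site to give a product ending at position 100: sizes 51, 25 bp.

51 bp, 25 bp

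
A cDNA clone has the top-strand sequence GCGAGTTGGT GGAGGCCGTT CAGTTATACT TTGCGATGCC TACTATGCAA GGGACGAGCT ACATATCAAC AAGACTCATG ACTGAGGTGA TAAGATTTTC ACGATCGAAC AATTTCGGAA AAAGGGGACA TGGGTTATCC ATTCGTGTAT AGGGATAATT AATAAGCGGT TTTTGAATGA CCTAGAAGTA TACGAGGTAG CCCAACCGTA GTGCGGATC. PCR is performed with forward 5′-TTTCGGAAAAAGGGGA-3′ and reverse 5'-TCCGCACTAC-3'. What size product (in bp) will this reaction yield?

Scanning the template, TTTCGGAAAAAGGGGA occurs at positions 113–128; this primer anneals to the bottom strand there with its 3' end pointing downstream.
Reverse complement of the reverse primer: GTAGTGCGGA. This occurs on the top strand at positions 208–217.
Amplicon spans positions 113–217: 105 bp.

105 bp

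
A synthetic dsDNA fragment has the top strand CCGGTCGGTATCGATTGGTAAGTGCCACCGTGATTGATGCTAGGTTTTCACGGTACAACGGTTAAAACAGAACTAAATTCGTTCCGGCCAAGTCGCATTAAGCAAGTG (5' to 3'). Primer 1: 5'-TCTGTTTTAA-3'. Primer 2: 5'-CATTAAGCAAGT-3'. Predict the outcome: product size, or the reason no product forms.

No product — the primers' 3' ends point away from each other.

Primer 1 (TCTGTTTTAA) has reverse complement TTAAAACAGA, which matches the top strand at positions 62–71; primer 1 anneals to the top strand there with its 3' end pointing upstream toward position 62.
Primer 2 (CATTAAGCAAGT) matches the top strand directly at positions 96–107; it anneals to the bottom strand with its 3' end pointing downstream toward position 107.
The 3' ends diverge (primer 1 extends toward position 1, primer 2 toward position 108), so the primers never converge on a shared product.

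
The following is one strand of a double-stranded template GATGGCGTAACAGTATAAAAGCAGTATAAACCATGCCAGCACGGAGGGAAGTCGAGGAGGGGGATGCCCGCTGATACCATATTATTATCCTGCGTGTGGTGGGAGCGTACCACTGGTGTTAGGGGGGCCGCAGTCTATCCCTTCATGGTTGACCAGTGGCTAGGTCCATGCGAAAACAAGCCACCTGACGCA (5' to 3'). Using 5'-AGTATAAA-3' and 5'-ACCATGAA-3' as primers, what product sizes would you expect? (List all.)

The forward primer AGTATAAA matches the top strand at positions 12–19, 23–30.
The reverse primer's reverse complement is TTCATGGT, matching at positions 142–149.
Each forward site pairs with the reverse site to give a product ending at position 149: sizes 138, 127 bp.

138 bp, 127 bp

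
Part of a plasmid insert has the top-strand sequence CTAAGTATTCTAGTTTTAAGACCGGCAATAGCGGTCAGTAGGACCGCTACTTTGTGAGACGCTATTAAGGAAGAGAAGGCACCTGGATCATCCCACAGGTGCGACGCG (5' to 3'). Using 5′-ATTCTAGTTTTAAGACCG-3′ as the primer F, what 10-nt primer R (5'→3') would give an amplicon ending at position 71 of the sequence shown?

5'-TCCTTAATAG-3'

The forward primer binds at positions 7–24; the product's 3' end on the top strand is position 71.
The reverse primer anneals to the top strand over positions 62–71, i.e. to CTATTAAGGA.
Its sequence written 5'→3' is the reverse complement: TCCTTAATAG.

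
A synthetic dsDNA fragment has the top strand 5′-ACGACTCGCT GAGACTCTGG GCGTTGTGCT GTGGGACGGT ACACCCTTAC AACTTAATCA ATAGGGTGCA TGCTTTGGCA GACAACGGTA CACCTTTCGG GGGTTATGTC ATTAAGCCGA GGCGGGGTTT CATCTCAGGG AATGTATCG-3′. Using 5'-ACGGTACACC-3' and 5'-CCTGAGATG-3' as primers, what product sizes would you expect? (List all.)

The forward primer ACGGTACACC matches the top strand at positions 36–45, 85–94.
The reverse primer's reverse complement is CATCTCAGG, matching at positions 131–139.
Each forward site pairs with the reverse site to give a product ending at position 139: sizes 104, 55 bp.

104 bp, 55 bp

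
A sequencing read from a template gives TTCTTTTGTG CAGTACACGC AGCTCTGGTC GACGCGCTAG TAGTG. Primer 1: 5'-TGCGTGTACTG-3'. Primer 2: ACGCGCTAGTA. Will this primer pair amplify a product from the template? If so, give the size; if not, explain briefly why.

Primer 1 (TGCGTGTACTG) has reverse complement CAGTACACGCA, which matches the top strand at positions 11–21; primer 1 anneals to the top strand there with its 3' end pointing upstream toward position 11.
Primer 2 (ACGCGCTAGTA) matches the top strand directly at positions 32–42; it anneals to the bottom strand with its 3' end pointing downstream toward position 42.
The 3' ends diverge (primer 1 extends toward position 1, primer 2 toward position 45), so the primers never converge on a shared product.

No product — the primers' 3' ends point away from each other.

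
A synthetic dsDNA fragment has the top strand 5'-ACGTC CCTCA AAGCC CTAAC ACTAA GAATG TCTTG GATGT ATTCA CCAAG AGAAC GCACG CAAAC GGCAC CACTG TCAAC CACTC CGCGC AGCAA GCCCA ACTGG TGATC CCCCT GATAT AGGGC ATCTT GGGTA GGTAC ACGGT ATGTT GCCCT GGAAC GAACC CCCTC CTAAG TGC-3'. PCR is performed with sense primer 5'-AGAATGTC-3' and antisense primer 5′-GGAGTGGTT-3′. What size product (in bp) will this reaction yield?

Forward primer AGAATGTC is found on the top strand at positions 25–32.
Reverse complement of the reverse primer: AACCACTCC. This occurs on the top strand at positions 78–86.
Amplicon spans positions 25–86: 62 bp.

62 bp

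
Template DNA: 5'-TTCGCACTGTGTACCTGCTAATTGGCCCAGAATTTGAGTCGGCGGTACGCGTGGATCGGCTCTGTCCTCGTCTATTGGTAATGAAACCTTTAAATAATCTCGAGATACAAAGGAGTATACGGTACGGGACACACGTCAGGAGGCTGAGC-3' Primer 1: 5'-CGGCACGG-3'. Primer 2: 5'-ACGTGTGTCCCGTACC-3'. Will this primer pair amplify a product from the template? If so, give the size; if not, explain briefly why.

No product — primer 1 has no binding site in the template.

Primer 1 (CGGCACGG) does not match the top strand, and its reverse complement CCGTGCCG does not match either.
With no annealing site for primer 1, no amplification occurs.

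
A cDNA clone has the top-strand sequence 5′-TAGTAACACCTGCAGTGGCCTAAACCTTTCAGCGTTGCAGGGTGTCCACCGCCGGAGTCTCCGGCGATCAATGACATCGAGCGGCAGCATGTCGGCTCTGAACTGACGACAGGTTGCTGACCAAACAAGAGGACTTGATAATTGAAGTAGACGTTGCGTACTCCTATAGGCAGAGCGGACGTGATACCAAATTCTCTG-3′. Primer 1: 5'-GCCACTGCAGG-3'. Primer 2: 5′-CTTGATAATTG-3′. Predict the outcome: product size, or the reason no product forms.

No product — the primers' 3' ends point away from each other.

Primer 1 (GCCACTGCAGG) has reverse complement CCTGCAGTGGC, which matches the top strand at positions 9–19; primer 1 anneals to the top strand there with its 3' end pointing upstream toward position 9.
Primer 2 (CTTGATAATTG) matches the top strand directly at positions 134–144; it anneals to the bottom strand with its 3' end pointing downstream toward position 144.
The 3' ends diverge (primer 1 extends toward position 1, primer 2 toward position 198), so the primers never converge on a shared product.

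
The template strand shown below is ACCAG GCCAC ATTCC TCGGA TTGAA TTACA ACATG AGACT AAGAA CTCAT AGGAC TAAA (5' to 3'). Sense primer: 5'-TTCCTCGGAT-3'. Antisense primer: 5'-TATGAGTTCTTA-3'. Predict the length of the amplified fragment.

40 bp

The forward primer matches the template at positions 12–21.
Reverse complement of the reverse primer: TAAGAACTCATA. This occurs on the top strand at positions 40–51.
Product length = (reverse-primer end) − (forward-primer start) + 1 = 51 − 12 + 1 = 40 bp.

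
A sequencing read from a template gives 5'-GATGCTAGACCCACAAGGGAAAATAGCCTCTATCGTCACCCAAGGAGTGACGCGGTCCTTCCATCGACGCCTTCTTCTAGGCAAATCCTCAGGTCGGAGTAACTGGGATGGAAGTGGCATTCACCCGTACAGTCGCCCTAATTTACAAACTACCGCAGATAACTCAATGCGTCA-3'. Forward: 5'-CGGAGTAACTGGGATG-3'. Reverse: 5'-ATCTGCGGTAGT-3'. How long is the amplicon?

66 bp

The forward primer matches the template at positions 95–110.
Reverse complement of the reverse primer: ACTACCGCAGAT. This occurs on the top strand at positions 149–160.
Amplicon spans positions 95–160: 66 bp.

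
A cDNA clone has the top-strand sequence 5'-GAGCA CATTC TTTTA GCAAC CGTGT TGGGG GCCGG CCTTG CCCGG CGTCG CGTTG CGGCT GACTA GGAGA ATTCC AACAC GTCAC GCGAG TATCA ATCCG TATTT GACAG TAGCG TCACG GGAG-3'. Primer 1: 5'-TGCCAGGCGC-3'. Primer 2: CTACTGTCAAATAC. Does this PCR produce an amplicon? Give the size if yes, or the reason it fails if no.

No product — primer 1 has no binding site in the template.

Primer 1 (TGCCAGGCGC) does not match the top strand, and its reverse complement GCGCCTGGCA does not match either.
With no annealing site for primer 1, no amplification occurs.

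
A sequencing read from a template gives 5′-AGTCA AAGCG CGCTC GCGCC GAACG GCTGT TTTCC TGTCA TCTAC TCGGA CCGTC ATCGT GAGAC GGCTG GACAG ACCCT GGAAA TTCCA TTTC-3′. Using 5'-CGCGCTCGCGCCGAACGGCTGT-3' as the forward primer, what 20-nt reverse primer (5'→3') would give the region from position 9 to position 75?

5'-CTGTCCAGCCGTCTCACGAT-3'

The product's 3' end on the top strand is position 75.
The reverse primer anneals to the top strand over positions 56–75, i.e. to ATCGTGAGACGGCTGGACAG.
Its sequence written 5'→3' is the reverse complement: CTGTCCAGCCGTCTCACGAT.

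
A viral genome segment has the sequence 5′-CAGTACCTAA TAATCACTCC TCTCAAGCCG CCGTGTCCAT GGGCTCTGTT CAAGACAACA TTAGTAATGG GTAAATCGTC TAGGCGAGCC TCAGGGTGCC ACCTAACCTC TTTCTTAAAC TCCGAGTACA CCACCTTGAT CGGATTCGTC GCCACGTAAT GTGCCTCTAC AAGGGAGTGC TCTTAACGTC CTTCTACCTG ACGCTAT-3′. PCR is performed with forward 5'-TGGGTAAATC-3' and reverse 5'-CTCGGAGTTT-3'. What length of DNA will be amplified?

59 bp

The forward primer matches the template at positions 68–77.
Reverse complement of the reverse primer: AAACTCCGAG. This occurs on the top strand at positions 117–126.
Amplicon spans positions 68–126: 59 bp.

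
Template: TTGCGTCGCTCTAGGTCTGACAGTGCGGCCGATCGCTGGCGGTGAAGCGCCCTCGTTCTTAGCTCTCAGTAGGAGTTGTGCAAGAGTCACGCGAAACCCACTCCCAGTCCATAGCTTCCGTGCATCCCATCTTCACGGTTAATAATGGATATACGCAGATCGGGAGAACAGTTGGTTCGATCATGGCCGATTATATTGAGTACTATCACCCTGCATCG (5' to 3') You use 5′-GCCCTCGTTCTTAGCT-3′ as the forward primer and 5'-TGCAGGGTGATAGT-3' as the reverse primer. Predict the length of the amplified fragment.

Scanning the template, GCCCTCGTTCTTAGCT occurs at positions 49–64; this primer anneals to the bottom strand there with its 3' end pointing downstream.
The reverse primer's reverse complement is ACTATCACCCTGCA, which matches the template at positions 202–215.
Product length = (reverse-primer end) − (forward-primer start) + 1 = 215 − 49 + 1 = 167 bp.

167 bp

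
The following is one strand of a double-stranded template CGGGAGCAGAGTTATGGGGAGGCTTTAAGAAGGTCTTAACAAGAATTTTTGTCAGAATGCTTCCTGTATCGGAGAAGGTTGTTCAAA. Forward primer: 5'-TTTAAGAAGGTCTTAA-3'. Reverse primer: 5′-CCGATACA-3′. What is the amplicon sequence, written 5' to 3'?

Scanning the template, TTTAAGAAGGTCTTAA occurs at positions 24–39; this primer anneals to the bottom strand there with its 3' end pointing downstream.
The reverse primer's reverse complement is TGTATCGG, which matches the template at positions 65–72.
The product is the template from position 24 through 72 (49 bp).

5'-TTTAAGAAGGTCTTAACAAGAATTTTTGTCAGAATGCTTCCTGTATCGG-3'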